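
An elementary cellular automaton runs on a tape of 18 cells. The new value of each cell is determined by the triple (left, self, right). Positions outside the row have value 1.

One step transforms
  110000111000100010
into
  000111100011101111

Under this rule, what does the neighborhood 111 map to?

At position 0 the neighborhood is 111; the next row has 0 there.

0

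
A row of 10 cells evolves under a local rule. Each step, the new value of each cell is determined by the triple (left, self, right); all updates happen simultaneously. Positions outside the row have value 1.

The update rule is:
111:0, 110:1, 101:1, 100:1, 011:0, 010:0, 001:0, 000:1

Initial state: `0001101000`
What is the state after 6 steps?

1100110110
0110011011
1011001100
1101100110
0110110011
1011011000

1011011000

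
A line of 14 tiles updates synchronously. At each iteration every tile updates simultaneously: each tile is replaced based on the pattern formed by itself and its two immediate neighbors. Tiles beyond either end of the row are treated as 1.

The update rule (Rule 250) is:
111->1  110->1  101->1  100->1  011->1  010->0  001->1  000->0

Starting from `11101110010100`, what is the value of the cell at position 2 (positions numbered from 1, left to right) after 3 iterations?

1

iteration 1: 11111111101011
iteration 2: 11111111110111
iteration 3: 11111111111111
position 2 holds 1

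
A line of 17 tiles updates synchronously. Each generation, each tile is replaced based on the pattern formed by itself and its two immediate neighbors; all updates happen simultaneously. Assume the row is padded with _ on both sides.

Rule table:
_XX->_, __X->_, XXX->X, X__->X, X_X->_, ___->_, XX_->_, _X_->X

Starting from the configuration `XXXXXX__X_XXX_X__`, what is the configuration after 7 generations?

generation 1: _XXXX_X_X__X__XX_
generation 2: __XX__X_XX_XX___X
generation 3: ____X_X______X__X
generation 4: ____X_XX_____XX_X
generation 5: ____X___X_______X
generation 6: ____XX__XX______X
generation 7: ______X___X_____X

______X___X_____X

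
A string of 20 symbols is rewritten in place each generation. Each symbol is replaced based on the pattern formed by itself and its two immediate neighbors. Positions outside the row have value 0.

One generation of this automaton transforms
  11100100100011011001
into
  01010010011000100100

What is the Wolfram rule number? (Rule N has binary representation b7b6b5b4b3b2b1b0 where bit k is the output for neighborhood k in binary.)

position 1: 111 → 1  (bit 7 = 1)
position 2: 110 → 0  (bit 6 = 0)
position 14: 101 → 1  (bit 5 = 1)
position 3: 100 → 1  (bit 4 = 1)
position 0: 011 → 0  (bit 3 = 0)
position 5: 010 → 0  (bit 2 = 0)
position 4: 001 → 0  (bit 1 = 0)
position 10: 000 → 1  (bit 0 = 1)
bits b7..b0 = 10110001 = 177

177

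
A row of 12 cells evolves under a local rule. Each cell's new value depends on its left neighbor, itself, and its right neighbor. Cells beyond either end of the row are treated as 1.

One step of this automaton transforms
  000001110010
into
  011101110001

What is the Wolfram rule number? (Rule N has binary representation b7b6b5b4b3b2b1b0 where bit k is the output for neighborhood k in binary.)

233

position 6: 111 → 1  (bit 7 = 1)
position 7: 110 → 1  (bit 6 = 1)
position 11: 101 → 1  (bit 5 = 1)
position 0: 100 → 0  (bit 4 = 0)
position 5: 011 → 1  (bit 3 = 1)
position 10: 010 → 0  (bit 2 = 0)
position 4: 001 → 0  (bit 1 = 0)
position 1: 000 → 1  (bit 0 = 1)
bits b7..b0 = 11101001 = 233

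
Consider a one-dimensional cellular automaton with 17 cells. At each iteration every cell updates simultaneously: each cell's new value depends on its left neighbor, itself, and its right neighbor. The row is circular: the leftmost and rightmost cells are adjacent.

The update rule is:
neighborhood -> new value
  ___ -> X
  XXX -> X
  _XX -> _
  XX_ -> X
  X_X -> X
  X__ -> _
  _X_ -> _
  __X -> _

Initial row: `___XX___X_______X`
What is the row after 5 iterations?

_X__X_X___XXXXX__
_____X__X__XXXX_X
_XXX________XXXX_
__XX_XXXXXX__XXX_
X__XX_XXXXX___XX_

X__XX_XXXXX___XX_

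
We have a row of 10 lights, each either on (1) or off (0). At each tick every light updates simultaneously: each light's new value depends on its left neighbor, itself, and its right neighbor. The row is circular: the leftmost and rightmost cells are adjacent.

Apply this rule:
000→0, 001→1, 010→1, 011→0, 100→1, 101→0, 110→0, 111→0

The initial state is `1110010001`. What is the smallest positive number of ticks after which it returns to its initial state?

tick 1: 0001111010
tick 2: 0010000011
tick 3: 1111000100
tick 4: 0000101111
tick 5: 1001100000
tick 6: 1110010001

6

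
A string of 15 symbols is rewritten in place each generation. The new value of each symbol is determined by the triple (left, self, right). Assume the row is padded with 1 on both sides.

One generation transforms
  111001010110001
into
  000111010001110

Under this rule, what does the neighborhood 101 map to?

0

At position 6 the neighborhood is 101; the next row has 0 there.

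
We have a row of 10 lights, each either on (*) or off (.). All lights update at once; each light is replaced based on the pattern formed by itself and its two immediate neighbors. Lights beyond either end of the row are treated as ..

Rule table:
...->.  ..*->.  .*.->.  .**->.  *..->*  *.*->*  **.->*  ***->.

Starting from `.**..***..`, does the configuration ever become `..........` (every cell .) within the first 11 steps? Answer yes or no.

yes

..**...**.
...**...**
....**...*
.....**...
......**..
.......**.
........**
.........*
..........
all cells are . at step 9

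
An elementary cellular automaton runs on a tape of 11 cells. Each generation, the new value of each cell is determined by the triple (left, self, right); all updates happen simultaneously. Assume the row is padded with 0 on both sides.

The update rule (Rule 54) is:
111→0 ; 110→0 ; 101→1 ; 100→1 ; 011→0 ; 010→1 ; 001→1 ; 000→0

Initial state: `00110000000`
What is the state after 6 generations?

00011101110

generation 1: 01001000000
generation 2: 11111100000
generation 3: 00000010000
generation 4: 00000111000
generation 5: 00001000100
generation 6: 00011101110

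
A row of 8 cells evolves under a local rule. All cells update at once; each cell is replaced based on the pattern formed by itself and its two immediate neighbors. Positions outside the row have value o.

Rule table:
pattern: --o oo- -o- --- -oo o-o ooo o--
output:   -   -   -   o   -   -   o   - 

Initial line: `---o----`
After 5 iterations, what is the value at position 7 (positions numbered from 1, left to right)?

o

-o---oo-
---o----  (repeats iteration 0; period 2)
iteration 5: -o---oo-
position 7 holds o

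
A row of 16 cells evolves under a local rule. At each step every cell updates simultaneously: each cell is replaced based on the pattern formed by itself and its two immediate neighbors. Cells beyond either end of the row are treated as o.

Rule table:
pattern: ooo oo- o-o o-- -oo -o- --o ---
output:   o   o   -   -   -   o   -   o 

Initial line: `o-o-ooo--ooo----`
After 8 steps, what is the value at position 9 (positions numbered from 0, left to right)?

-

step 1: o-o--oo---oo-oo-
step 2: o-o---o-o--o--o-
step 3: o-o-o-o-o--o--o-
step 4: o-o-o-o-o--o--o-  (fixed point — unchanged through step 8)
position 9 holds -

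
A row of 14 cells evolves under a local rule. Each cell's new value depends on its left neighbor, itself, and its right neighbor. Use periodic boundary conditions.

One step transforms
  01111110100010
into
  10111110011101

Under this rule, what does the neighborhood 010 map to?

At position 8 the neighborhood is 010; the next row has 0 there.

0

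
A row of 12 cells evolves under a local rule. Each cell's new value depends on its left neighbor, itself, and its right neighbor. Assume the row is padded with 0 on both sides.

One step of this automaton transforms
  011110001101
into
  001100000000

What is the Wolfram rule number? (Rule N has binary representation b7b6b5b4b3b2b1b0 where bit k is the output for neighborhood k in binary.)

position 2: 111 → 1  (bit 7 = 1)
position 4: 110 → 0  (bit 6 = 0)
position 10: 101 → 0  (bit 5 = 0)
position 5: 100 → 0  (bit 4 = 0)
position 1: 011 → 0  (bit 3 = 0)
position 11: 010 → 0  (bit 2 = 0)
position 0: 001 → 0  (bit 1 = 0)
position 6: 000 → 0  (bit 0 = 0)
bits b7..b0 = 10000000 = 128

128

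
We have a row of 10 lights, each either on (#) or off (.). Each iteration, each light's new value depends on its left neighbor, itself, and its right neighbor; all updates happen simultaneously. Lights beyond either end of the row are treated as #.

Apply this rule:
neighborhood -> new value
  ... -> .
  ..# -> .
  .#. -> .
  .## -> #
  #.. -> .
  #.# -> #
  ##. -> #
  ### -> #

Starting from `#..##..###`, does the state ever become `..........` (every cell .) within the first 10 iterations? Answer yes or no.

#..##..###  (fixed point — unchanged through iteration 10)
iteration 10 is #..##..###, still not uniform .

no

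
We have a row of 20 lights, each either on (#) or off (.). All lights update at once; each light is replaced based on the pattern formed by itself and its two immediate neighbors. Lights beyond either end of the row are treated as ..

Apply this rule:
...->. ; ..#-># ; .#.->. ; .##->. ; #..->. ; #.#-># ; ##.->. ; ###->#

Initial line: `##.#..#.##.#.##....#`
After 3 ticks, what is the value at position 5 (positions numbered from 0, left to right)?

#

tick 1: ..#..#.#..#.#.....#.
tick 2: .#..#.#..#.#.....#..
tick 3: #..#.#..#.#.....#...
position 5 holds #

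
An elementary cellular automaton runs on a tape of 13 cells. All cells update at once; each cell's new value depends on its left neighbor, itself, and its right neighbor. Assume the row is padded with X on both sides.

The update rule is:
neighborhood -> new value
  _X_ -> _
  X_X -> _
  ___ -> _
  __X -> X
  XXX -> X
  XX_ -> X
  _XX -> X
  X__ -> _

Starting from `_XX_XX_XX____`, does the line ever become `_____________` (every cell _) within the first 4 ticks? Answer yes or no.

_XX_XX_XX___X
_XX_XX_XX__XX
_XX_XX_XX_XXX
_XX_XX_XX_XXX
tick 4 is _XX_XX_XX_XXX, still not uniform _

no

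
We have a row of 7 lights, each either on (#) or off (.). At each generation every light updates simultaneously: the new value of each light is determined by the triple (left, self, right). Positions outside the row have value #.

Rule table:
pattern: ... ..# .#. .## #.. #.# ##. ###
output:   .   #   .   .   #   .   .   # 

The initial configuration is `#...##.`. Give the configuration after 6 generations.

#.....#

.#.#...
....#.#
#..#...
.##.#.#
.......
#.....#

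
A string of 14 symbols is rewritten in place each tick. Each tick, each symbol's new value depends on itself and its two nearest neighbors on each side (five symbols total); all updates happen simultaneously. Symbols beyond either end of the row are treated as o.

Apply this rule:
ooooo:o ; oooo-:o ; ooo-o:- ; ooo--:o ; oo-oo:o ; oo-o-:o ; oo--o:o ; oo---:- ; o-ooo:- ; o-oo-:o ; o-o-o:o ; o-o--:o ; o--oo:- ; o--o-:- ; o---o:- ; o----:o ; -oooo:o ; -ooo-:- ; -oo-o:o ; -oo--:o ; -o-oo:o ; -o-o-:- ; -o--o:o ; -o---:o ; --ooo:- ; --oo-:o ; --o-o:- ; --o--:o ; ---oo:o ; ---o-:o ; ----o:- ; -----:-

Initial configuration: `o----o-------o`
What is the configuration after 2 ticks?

o-o-oooo----o-
-ooo-ooo-o-o-o

-ooo-ooo-o-o-o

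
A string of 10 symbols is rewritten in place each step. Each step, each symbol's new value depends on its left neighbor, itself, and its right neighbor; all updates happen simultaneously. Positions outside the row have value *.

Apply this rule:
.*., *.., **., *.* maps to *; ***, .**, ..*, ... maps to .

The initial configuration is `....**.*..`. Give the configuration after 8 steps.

*....****.
**......**
.**.......
*.**......
**.**.....
.**.**....
*.**.**...
**.**.**..

**.**.**..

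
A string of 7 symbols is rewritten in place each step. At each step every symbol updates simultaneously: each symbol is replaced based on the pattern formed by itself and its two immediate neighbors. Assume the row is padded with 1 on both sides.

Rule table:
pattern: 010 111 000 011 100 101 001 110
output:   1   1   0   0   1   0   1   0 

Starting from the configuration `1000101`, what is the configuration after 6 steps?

0110111

0101100
0100011
0110101
0000100
1001111
0110111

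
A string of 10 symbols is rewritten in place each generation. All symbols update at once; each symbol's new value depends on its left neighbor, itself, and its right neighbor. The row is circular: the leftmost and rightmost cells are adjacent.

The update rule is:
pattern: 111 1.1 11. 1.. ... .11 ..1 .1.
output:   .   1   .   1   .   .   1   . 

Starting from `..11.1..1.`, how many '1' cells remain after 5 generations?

5

generation 1: .1..1.11.1
generation 2: 1.11.1..1.
generation 3: .1..1.11.1  (repeats generation 1; period 2)
generation 5: .1..1.11.1
count of 1: 5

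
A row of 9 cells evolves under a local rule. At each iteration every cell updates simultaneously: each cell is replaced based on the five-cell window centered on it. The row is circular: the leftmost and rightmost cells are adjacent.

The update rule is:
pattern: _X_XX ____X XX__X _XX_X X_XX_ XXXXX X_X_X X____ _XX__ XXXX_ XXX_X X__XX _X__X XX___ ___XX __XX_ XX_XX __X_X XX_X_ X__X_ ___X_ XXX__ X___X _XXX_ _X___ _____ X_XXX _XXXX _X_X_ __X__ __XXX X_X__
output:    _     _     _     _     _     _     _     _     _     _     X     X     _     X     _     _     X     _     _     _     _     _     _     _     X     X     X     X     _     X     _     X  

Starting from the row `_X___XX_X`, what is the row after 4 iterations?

iteration 1: _XX______
iteration 2: ___X_XXX_
iteration 3: _____X__X
iteration 4: X_X__X__X

X_X__X__X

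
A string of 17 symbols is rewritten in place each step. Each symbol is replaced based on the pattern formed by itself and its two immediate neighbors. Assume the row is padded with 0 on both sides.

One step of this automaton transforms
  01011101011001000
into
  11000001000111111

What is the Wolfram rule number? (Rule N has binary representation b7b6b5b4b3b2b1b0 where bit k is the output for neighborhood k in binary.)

23

position 4: 111 → 0  (bit 7 = 0)
position 5: 110 → 0  (bit 6 = 0)
position 2: 101 → 0  (bit 5 = 0)
position 11: 100 → 1  (bit 4 = 1)
position 3: 011 → 0  (bit 3 = 0)
position 1: 010 → 1  (bit 2 = 1)
position 0: 001 → 1  (bit 1 = 1)
position 15: 000 → 1  (bit 0 = 1)
bits b7..b0 = 00010111 = 23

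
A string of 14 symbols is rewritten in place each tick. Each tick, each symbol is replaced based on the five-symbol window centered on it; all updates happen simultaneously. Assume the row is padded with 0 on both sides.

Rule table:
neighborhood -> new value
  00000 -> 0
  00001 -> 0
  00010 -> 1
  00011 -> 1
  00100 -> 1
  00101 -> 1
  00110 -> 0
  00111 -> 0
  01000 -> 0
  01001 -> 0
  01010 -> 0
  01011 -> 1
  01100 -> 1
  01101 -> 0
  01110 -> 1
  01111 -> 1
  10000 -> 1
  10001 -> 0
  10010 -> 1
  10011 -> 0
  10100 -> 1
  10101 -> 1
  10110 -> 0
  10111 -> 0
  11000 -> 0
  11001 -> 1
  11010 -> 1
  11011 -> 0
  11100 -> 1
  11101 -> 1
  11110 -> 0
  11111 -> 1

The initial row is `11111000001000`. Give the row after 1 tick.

01101010011010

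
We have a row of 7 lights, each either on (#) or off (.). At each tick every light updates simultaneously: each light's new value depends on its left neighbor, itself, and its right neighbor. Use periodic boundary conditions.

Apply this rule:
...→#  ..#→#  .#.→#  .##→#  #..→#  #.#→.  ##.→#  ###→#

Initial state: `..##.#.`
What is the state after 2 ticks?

####.##
####.##

####.##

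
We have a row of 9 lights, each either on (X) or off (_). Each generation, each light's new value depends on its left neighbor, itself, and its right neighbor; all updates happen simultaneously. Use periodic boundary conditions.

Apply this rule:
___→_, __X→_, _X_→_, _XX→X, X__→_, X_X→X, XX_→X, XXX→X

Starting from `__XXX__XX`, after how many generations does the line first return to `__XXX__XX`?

1

generation 1: __XXX__XX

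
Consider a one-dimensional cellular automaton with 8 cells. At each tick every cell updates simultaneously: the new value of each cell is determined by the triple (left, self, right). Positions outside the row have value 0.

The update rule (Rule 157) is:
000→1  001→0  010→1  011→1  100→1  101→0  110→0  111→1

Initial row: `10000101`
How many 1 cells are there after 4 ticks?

11110101
11100101
11010101
10010101
count of 1: 4

4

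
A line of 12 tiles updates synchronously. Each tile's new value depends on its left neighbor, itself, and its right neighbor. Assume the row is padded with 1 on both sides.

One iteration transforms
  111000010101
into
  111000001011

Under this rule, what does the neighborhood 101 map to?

At position 8 the neighborhood is 101; the next row has 1 there.

1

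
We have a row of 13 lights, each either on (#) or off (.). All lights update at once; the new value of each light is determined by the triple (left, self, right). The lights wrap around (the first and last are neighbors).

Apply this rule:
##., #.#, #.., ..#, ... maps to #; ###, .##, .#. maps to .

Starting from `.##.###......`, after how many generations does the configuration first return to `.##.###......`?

26

generation 1: #.##..#######
generation 2: ##.###.......
generation 3: .##..########
generation 4: #.###.......#
generation 5: ##..########.
generation 6: .###.......##
generation 7: #..########.#
generation 8: ###.......##.
generation 9: ..########.##
generation 10: ##.......##.#
generation 11: .########.##.
generation 12: #.......##.##
generation 13: ########.##..
generation 14: .......##.###
generation 15: #######.##..#
generation 16: ......##.###.
generation 17: ######.##..##
generation 18: .....##.###..
generation 19: #####.##..###
generation 20: ....##.###...
generation 21: ####.##..####
generation 22: ...##.###....
generation 23: ###.##..#####
generation 24: ..##.###.....
generation 25: ##.##..######
generation 26: .##.###......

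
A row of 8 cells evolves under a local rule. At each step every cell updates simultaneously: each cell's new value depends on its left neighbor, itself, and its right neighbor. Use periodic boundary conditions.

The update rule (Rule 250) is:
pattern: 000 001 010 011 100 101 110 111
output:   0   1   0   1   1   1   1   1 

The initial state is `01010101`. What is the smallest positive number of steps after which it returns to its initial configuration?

10101010
01010101

2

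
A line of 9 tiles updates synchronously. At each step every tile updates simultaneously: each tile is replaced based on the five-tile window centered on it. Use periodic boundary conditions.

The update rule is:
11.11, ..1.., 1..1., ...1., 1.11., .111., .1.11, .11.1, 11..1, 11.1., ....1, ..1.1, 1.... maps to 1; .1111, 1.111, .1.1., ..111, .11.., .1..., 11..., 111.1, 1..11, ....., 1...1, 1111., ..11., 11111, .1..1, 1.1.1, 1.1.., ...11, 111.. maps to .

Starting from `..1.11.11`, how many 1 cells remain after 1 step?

8

step 1: 11111111.
count of 1: 8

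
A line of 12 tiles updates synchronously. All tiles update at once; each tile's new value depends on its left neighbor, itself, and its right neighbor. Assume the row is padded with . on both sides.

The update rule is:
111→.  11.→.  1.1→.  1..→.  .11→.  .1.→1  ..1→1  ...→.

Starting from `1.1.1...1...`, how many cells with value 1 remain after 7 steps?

4

1.1.1..11...
1.1.1.1.....
1.1.1.1.....  (fixed point — unchanged through step 7)
count of 1: 4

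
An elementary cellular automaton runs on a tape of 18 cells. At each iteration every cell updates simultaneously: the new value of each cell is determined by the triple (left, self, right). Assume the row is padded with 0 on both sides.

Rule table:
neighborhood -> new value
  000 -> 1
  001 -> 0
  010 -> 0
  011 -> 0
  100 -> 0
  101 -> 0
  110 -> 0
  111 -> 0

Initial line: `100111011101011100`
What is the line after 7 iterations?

iteration 1: 000000000000000001
iteration 2: 111111111111111100
iteration 3: 000000000000000001  (repeats iteration 1; period 2)
iteration 7: 000000000000000001

000000000000000001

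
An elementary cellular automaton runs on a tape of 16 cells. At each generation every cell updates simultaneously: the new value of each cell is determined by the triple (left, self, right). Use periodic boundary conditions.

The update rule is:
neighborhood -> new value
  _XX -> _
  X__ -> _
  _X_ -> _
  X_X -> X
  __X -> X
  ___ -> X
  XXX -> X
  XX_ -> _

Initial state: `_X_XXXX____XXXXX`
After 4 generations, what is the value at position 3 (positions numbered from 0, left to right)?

_

generation 1: X_X_XX__XXX_XXX_
generation 2: _X_X___X_X_X_X_X
generation 3: X_X__XX_X_X_X_X_
generation 4: _X__X__X_X_X_X_X
position 3 holds _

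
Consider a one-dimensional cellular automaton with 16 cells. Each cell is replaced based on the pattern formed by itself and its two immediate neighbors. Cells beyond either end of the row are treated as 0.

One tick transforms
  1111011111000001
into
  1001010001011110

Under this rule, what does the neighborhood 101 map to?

0

At position 4 the neighborhood is 101; the next row has 0 there.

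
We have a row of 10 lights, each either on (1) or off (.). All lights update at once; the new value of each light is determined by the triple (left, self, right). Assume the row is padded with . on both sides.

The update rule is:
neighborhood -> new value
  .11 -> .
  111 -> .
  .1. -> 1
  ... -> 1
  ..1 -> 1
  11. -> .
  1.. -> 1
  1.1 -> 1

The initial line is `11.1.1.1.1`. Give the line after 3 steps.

..11111111

step 1: ..11111111
step 2: 11........
step 3: ..11111111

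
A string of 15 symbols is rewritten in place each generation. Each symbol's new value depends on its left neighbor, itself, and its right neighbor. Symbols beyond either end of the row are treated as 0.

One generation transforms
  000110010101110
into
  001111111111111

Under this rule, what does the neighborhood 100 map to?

1

At position 5 the neighborhood is 100; the next row has 1 there.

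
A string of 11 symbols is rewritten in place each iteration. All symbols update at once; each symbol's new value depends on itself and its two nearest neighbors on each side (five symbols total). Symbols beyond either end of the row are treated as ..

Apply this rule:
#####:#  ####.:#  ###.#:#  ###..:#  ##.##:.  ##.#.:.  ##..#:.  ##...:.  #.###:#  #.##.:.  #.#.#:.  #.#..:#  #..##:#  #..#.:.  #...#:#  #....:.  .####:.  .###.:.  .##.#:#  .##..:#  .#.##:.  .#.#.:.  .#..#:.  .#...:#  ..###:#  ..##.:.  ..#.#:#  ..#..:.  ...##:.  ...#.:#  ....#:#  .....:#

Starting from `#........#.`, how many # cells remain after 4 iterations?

7

iteration 1: .#.######.#
iteration 2: ##.#.####.#
iteration 3: .#...#.##.#
iteration 4: #.####..#.#
count of #: 7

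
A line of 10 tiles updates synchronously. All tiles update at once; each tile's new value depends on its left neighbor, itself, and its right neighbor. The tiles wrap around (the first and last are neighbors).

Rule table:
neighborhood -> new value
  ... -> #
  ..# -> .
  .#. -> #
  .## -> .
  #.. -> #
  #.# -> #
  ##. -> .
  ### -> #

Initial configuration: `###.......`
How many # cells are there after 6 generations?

7

generation 1: .#.######.
generation 2: .##.####.#
generation 3: #..#.##.##
generation 4: .#.##..#.#
generation 5: ###..#.###
generation 6: ##.#.##.##
count of #: 7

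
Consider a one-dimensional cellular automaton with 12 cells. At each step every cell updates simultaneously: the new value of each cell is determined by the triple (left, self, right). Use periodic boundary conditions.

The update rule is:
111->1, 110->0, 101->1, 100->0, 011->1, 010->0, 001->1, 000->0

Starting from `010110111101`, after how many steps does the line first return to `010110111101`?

101101111010
011011110101
110111101010
101111010101
011110101011
111101010110
111010101101
110101011011
101010110111
010101101111
101011011110
010110111101

12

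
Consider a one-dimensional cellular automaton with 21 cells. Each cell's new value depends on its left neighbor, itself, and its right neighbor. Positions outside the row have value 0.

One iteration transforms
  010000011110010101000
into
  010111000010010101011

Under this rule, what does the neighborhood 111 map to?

0

At position 8 the neighborhood is 111; the next row has 0 there.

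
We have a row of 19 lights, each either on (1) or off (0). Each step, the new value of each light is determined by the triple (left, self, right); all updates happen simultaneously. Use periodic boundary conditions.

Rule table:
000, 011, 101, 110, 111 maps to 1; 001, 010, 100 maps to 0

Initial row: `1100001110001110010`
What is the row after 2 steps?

1111111111011110101

step 1: 1101101110101110001
step 2: 1111111111011110101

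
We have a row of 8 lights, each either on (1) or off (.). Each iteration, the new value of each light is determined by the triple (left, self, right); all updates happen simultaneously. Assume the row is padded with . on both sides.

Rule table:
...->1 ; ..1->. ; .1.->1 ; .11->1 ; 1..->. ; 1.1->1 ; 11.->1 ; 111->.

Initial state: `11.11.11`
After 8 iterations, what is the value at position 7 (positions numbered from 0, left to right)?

1

iteration 1: 11111111
iteration 2: 1......1
iteration 3: 1.1111.1
iteration 4: 111..111
iteration 5: 1.1..1.1
iteration 6: 111..111  (repeats iteration 4; period 2)
iteration 8: 111..111
position 7 holds 1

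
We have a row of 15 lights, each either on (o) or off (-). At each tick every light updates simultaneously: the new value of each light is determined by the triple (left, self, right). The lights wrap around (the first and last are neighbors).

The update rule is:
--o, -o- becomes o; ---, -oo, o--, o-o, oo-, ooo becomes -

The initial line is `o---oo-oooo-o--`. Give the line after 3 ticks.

-o--------o----

o--o--------o-o
--oo-------oo--
-o--------o----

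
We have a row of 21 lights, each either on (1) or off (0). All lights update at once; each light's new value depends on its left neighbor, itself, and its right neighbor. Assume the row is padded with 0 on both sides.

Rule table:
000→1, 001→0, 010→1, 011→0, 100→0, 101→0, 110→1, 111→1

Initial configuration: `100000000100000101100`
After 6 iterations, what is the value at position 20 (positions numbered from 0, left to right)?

101111110101110100101
100111110100110100101
100011110100010100101
101001110101010100101
101000110101010100101
101010010101010100101
position 20 holds 1

1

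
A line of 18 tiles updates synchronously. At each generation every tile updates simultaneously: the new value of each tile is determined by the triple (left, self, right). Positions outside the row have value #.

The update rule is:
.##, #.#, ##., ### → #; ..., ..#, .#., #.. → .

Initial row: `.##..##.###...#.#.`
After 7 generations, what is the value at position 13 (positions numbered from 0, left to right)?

.

###..######....#.#
###..######.....##
###..######.....##  (fixed point — unchanged through generation 7)
position 13 holds .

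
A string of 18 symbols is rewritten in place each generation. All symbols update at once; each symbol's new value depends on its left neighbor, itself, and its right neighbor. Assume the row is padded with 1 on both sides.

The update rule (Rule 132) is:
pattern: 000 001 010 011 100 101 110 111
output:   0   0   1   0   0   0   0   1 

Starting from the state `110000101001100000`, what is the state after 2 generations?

000000101000000000

100000101000000000
000000101000000000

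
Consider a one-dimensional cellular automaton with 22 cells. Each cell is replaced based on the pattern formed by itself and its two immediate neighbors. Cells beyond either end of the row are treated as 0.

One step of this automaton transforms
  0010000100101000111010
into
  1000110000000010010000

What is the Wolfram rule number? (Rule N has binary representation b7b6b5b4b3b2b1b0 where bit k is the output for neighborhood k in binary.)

129

position 17: 111 → 1  (bit 7 = 1)
position 18: 110 → 0  (bit 6 = 0)
position 11: 101 → 0  (bit 5 = 0)
position 3: 100 → 0  (bit 4 = 0)
position 16: 011 → 0  (bit 3 = 0)
position 2: 010 → 0  (bit 2 = 0)
position 1: 001 → 0  (bit 1 = 0)
position 0: 000 → 1  (bit 0 = 1)
bits b7..b0 = 10000001 = 129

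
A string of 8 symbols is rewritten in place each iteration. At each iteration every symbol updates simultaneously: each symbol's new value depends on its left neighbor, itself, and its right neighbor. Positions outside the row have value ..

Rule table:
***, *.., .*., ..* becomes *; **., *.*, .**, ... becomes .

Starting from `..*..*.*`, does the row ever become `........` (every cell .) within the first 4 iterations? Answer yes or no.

no

iteration 1: .*****.*
iteration 2: *.***..*
iteration 3: *..*.***
iteration 4: ****..*.
iteration 4 is ****..*., still not uniform .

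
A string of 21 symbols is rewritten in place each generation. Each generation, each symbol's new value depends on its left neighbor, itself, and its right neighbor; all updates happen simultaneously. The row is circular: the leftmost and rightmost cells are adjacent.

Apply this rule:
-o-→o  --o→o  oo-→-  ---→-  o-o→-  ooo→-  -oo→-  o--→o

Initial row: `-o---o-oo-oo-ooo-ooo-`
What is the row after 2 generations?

ooo-oo--------------o
------o------------o-

------o------------o-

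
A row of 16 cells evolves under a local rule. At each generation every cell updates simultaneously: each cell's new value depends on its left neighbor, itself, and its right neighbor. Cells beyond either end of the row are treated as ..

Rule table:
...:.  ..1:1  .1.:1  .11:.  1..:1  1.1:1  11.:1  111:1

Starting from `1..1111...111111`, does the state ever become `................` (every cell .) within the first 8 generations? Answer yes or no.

no

generation 1: 111.1111.1.11111
generation 2: .111.111111.1111
generation 3: 1.111.111111.111
generation 4: 11.111.111111.11
generation 5: .11.111.111111.1
generation 6: 1.11.111.1111111
generation 7: 11.11.111.111111
generation 8: .11.11.111.11111
generation 8 is .11.11.111.11111, still not uniform .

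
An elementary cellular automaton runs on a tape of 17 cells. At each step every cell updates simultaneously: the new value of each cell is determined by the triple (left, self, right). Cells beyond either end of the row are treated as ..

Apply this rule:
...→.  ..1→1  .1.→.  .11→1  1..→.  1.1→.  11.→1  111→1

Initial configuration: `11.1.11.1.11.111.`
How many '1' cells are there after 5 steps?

13

11...11...11.111.
11..111..111.111.
11.1111.1111.111.
11.1111.1111.111.  (fixed point — unchanged through step 5)
count of 1: 13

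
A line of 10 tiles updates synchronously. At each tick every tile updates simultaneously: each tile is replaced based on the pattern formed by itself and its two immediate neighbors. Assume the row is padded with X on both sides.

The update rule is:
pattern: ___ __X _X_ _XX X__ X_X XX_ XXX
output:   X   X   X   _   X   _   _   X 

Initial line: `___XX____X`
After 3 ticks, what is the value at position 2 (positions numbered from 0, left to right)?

_

tick 1: XXX__XXXX_
tick 2: XX_XX_XX__
tick 3: X_______XX
position 2 holds _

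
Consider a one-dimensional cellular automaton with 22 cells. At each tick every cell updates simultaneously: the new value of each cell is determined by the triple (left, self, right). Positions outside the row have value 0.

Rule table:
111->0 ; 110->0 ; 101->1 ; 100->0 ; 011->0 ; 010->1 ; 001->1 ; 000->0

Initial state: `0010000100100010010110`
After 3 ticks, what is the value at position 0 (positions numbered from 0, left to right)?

tick 1: 0110001101100110111000
tick 2: 1000010010001001000000
tick 3: 1000110110011011000000
position 0 holds 1

1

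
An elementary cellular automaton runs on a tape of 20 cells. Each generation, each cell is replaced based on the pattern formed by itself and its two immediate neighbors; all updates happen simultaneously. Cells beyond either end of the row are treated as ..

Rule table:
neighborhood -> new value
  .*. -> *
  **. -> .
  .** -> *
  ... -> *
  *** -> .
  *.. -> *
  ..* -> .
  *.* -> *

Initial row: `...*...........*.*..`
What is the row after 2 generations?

*.**..........**....

**.***********.*****
*.**..........**....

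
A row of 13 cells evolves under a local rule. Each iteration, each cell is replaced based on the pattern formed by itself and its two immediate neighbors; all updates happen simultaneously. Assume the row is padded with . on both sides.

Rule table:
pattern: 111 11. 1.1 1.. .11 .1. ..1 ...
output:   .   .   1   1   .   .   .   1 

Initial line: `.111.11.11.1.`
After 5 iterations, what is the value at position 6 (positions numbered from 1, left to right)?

....1..1..1.1
111..1..1..1.
...1..1..1..1
11..1..1..1..
..1..1..1..11
position 6 holds 1

1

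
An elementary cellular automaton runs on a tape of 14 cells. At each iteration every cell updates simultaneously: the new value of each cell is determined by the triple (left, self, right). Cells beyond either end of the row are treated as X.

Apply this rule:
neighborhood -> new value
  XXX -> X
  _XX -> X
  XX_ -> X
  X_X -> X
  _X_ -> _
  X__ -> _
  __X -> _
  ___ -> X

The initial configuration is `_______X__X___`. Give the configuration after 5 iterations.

XXXXXXXXXXX__X

iteration 1: _XXXXX______X_
iteration 2: XXXXXX_XXXX__X
iteration 3: XXXXXXXXXXX__X
iteration 4: XXXXXXXXXXX__X  (fixed point — unchanged through iteration 5)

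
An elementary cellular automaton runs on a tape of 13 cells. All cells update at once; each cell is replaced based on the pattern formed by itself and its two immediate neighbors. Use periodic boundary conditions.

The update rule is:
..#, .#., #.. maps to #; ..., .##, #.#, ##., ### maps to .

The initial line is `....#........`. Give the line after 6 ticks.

tick 1: ...###.......
tick 2: ..#...#......
tick 3: .###.###.....
tick 4: #.......#....
tick 5: ##.....###..#
tick 6: ..#...#...##.

..#...#...##.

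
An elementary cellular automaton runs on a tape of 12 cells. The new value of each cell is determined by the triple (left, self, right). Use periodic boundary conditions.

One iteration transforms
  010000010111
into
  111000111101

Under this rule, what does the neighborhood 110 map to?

At position 11 the neighborhood is 110; the next row has 1 there.

1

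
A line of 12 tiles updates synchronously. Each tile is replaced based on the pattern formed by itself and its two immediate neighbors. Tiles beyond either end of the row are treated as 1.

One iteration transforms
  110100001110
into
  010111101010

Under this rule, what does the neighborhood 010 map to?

At position 3 the neighborhood is 010; the next row has 1 there.

1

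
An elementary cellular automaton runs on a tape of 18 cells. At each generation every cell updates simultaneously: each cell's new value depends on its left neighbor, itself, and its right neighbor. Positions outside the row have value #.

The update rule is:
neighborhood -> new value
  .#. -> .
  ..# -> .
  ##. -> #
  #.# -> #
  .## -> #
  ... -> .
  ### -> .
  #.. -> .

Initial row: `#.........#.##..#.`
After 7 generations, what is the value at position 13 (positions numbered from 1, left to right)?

generation 1: #..........###...#
generation 2: #..........#.#...#
generation 3: #...........#....#
generation 4: #................#
generation 5: #................#  (fixed point — unchanged through generation 7)
position 13 holds .

.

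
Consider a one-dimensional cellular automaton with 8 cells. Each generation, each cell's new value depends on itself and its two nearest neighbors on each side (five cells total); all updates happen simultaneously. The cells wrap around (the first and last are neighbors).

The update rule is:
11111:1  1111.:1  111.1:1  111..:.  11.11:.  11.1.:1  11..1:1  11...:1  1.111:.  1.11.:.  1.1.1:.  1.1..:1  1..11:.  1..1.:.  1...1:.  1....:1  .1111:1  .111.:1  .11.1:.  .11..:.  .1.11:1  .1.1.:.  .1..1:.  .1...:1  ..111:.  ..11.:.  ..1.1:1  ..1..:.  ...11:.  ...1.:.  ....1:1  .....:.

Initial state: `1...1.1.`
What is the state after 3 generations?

1.....11

generation 1: 11..1...
generation 2: ..1..1..
generation 3: 1.....11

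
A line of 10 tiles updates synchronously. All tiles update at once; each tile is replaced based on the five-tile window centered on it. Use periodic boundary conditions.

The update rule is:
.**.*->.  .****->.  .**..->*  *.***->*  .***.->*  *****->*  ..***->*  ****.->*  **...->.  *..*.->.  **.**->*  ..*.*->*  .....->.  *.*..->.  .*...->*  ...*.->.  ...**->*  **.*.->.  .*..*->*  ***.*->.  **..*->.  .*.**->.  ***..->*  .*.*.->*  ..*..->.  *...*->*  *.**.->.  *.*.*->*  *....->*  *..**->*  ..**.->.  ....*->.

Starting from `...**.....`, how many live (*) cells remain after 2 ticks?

6

..*.*.*...
..****.**.
count of *: 6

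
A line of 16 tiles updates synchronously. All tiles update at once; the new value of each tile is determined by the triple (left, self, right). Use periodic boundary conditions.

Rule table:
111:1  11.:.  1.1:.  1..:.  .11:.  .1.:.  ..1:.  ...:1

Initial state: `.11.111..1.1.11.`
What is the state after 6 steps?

....111....11111

.....1..........
1111...111111111
111..1..11111111
11.......1111111
1..11111..111111
....111....11111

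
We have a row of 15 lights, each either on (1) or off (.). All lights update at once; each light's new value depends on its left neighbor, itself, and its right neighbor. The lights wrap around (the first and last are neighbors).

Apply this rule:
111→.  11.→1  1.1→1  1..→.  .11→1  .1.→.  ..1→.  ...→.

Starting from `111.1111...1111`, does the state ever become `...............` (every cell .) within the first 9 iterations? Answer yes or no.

iteration 1: ..111..1...1...
iteration 2: ..1.1..........
iteration 3: ...1...........
iteration 4: ...............
all cells are . at iteration 4

yes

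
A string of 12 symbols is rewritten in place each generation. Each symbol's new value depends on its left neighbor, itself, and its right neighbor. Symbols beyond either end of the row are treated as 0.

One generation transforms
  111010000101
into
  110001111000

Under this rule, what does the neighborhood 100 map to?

At position 5 the neighborhood is 100; the next row has 1 there.

1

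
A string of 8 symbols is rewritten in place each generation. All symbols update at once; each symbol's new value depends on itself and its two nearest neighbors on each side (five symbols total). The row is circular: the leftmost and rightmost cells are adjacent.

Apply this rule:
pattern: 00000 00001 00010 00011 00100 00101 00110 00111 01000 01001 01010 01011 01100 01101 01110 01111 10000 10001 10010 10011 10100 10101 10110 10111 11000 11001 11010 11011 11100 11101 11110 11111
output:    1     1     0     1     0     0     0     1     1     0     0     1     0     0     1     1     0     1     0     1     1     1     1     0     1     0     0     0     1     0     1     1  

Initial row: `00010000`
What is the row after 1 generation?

11001011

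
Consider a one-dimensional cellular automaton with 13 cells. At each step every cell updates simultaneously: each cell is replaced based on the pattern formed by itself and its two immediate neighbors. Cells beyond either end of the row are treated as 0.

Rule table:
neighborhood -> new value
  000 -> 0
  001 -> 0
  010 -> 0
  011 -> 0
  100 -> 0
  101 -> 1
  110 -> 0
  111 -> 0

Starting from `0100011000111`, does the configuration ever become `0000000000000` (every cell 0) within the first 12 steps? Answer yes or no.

0000000000000
all cells are 0 at step 1

yes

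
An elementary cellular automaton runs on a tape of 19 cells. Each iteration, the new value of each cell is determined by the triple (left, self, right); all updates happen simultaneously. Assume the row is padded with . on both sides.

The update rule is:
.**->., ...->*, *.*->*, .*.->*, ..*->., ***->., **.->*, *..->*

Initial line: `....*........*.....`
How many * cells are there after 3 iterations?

iteration 1: ***.********.******
iteration 2: ..**.......**.....*
iteration 3: *..*******..*****.*
count of *: 14

14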